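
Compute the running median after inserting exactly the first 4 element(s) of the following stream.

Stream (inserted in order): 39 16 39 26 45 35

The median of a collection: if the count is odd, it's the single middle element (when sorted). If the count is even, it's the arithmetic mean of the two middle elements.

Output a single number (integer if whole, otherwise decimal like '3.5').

Step 1: insert 39 -> lo=[39] (size 1, max 39) hi=[] (size 0) -> median=39
Step 2: insert 16 -> lo=[16] (size 1, max 16) hi=[39] (size 1, min 39) -> median=27.5
Step 3: insert 39 -> lo=[16, 39] (size 2, max 39) hi=[39] (size 1, min 39) -> median=39
Step 4: insert 26 -> lo=[16, 26] (size 2, max 26) hi=[39, 39] (size 2, min 39) -> median=32.5

Answer: 32.5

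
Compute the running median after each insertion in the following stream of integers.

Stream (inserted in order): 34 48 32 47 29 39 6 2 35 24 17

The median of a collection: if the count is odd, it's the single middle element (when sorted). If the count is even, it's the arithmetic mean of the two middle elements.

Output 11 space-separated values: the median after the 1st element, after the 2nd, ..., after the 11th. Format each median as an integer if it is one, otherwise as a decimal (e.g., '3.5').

Step 1: insert 34 -> lo=[34] (size 1, max 34) hi=[] (size 0) -> median=34
Step 2: insert 48 -> lo=[34] (size 1, max 34) hi=[48] (size 1, min 48) -> median=41
Step 3: insert 32 -> lo=[32, 34] (size 2, max 34) hi=[48] (size 1, min 48) -> median=34
Step 4: insert 47 -> lo=[32, 34] (size 2, max 34) hi=[47, 48] (size 2, min 47) -> median=40.5
Step 5: insert 29 -> lo=[29, 32, 34] (size 3, max 34) hi=[47, 48] (size 2, min 47) -> median=34
Step 6: insert 39 -> lo=[29, 32, 34] (size 3, max 34) hi=[39, 47, 48] (size 3, min 39) -> median=36.5
Step 7: insert 6 -> lo=[6, 29, 32, 34] (size 4, max 34) hi=[39, 47, 48] (size 3, min 39) -> median=34
Step 8: insert 2 -> lo=[2, 6, 29, 32] (size 4, max 32) hi=[34, 39, 47, 48] (size 4, min 34) -> median=33
Step 9: insert 35 -> lo=[2, 6, 29, 32, 34] (size 5, max 34) hi=[35, 39, 47, 48] (size 4, min 35) -> median=34
Step 10: insert 24 -> lo=[2, 6, 24, 29, 32] (size 5, max 32) hi=[34, 35, 39, 47, 48] (size 5, min 34) -> median=33
Step 11: insert 17 -> lo=[2, 6, 17, 24, 29, 32] (size 6, max 32) hi=[34, 35, 39, 47, 48] (size 5, min 34) -> median=32

Answer: 34 41 34 40.5 34 36.5 34 33 34 33 32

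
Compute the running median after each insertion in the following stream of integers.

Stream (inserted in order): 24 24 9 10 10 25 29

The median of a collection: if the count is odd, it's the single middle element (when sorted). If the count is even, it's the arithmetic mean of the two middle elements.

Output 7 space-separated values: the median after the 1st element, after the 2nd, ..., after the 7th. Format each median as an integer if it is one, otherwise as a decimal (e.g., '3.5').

Step 1: insert 24 -> lo=[24] (size 1, max 24) hi=[] (size 0) -> median=24
Step 2: insert 24 -> lo=[24] (size 1, max 24) hi=[24] (size 1, min 24) -> median=24
Step 3: insert 9 -> lo=[9, 24] (size 2, max 24) hi=[24] (size 1, min 24) -> median=24
Step 4: insert 10 -> lo=[9, 10] (size 2, max 10) hi=[24, 24] (size 2, min 24) -> median=17
Step 5: insert 10 -> lo=[9, 10, 10] (size 3, max 10) hi=[24, 24] (size 2, min 24) -> median=10
Step 6: insert 25 -> lo=[9, 10, 10] (size 3, max 10) hi=[24, 24, 25] (size 3, min 24) -> median=17
Step 7: insert 29 -> lo=[9, 10, 10, 24] (size 4, max 24) hi=[24, 25, 29] (size 3, min 24) -> median=24

Answer: 24 24 24 17 10 17 24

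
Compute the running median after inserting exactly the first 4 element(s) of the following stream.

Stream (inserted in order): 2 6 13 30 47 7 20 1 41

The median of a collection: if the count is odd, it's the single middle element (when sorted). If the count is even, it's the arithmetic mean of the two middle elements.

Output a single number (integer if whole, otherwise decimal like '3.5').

Step 1: insert 2 -> lo=[2] (size 1, max 2) hi=[] (size 0) -> median=2
Step 2: insert 6 -> lo=[2] (size 1, max 2) hi=[6] (size 1, min 6) -> median=4
Step 3: insert 13 -> lo=[2, 6] (size 2, max 6) hi=[13] (size 1, min 13) -> median=6
Step 4: insert 30 -> lo=[2, 6] (size 2, max 6) hi=[13, 30] (size 2, min 13) -> median=9.5

Answer: 9.5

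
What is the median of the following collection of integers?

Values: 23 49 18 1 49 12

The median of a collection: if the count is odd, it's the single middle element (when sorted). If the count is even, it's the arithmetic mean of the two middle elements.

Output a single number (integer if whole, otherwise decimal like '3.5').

Answer: 20.5

Derivation:
Step 1: insert 23 -> lo=[23] (size 1, max 23) hi=[] (size 0) -> median=23
Step 2: insert 49 -> lo=[23] (size 1, max 23) hi=[49] (size 1, min 49) -> median=36
Step 3: insert 18 -> lo=[18, 23] (size 2, max 23) hi=[49] (size 1, min 49) -> median=23
Step 4: insert 1 -> lo=[1, 18] (size 2, max 18) hi=[23, 49] (size 2, min 23) -> median=20.5
Step 5: insert 49 -> lo=[1, 18, 23] (size 3, max 23) hi=[49, 49] (size 2, min 49) -> median=23
Step 6: insert 12 -> lo=[1, 12, 18] (size 3, max 18) hi=[23, 49, 49] (size 3, min 23) -> median=20.5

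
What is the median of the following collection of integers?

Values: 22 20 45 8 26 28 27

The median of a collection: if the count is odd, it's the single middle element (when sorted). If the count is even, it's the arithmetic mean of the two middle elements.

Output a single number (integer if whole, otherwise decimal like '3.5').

Answer: 26

Derivation:
Step 1: insert 22 -> lo=[22] (size 1, max 22) hi=[] (size 0) -> median=22
Step 2: insert 20 -> lo=[20] (size 1, max 20) hi=[22] (size 1, min 22) -> median=21
Step 3: insert 45 -> lo=[20, 22] (size 2, max 22) hi=[45] (size 1, min 45) -> median=22
Step 4: insert 8 -> lo=[8, 20] (size 2, max 20) hi=[22, 45] (size 2, min 22) -> median=21
Step 5: insert 26 -> lo=[8, 20, 22] (size 3, max 22) hi=[26, 45] (size 2, min 26) -> median=22
Step 6: insert 28 -> lo=[8, 20, 22] (size 3, max 22) hi=[26, 28, 45] (size 3, min 26) -> median=24
Step 7: insert 27 -> lo=[8, 20, 22, 26] (size 4, max 26) hi=[27, 28, 45] (size 3, min 27) -> median=26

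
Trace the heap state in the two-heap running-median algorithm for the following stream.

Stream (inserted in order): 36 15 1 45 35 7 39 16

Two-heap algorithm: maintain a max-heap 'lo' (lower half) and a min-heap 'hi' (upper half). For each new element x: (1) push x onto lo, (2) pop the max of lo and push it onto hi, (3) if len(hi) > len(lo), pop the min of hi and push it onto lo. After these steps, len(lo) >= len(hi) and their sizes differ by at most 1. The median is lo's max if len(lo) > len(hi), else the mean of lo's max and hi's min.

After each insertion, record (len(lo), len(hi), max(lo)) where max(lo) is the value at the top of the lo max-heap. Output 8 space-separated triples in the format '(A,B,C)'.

Step 1: insert 36 -> lo=[36] hi=[] -> (len(lo)=1, len(hi)=0, max(lo)=36)
Step 2: insert 15 -> lo=[15] hi=[36] -> (len(lo)=1, len(hi)=1, max(lo)=15)
Step 3: insert 1 -> lo=[1, 15] hi=[36] -> (len(lo)=2, len(hi)=1, max(lo)=15)
Step 4: insert 45 -> lo=[1, 15] hi=[36, 45] -> (len(lo)=2, len(hi)=2, max(lo)=15)
Step 5: insert 35 -> lo=[1, 15, 35] hi=[36, 45] -> (len(lo)=3, len(hi)=2, max(lo)=35)
Step 6: insert 7 -> lo=[1, 7, 15] hi=[35, 36, 45] -> (len(lo)=3, len(hi)=3, max(lo)=15)
Step 7: insert 39 -> lo=[1, 7, 15, 35] hi=[36, 39, 45] -> (len(lo)=4, len(hi)=3, max(lo)=35)
Step 8: insert 16 -> lo=[1, 7, 15, 16] hi=[35, 36, 39, 45] -> (len(lo)=4, len(hi)=4, max(lo)=16)

Answer: (1,0,36) (1,1,15) (2,1,15) (2,2,15) (3,2,35) (3,3,15) (4,3,35) (4,4,16)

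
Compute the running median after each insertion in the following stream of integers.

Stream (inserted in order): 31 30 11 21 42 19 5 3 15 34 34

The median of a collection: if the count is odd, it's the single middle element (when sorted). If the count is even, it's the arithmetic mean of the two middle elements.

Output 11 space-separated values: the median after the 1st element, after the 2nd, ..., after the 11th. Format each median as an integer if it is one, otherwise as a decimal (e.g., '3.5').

Step 1: insert 31 -> lo=[31] (size 1, max 31) hi=[] (size 0) -> median=31
Step 2: insert 30 -> lo=[30] (size 1, max 30) hi=[31] (size 1, min 31) -> median=30.5
Step 3: insert 11 -> lo=[11, 30] (size 2, max 30) hi=[31] (size 1, min 31) -> median=30
Step 4: insert 21 -> lo=[11, 21] (size 2, max 21) hi=[30, 31] (size 2, min 30) -> median=25.5
Step 5: insert 42 -> lo=[11, 21, 30] (size 3, max 30) hi=[31, 42] (size 2, min 31) -> median=30
Step 6: insert 19 -> lo=[11, 19, 21] (size 3, max 21) hi=[30, 31, 42] (size 3, min 30) -> median=25.5
Step 7: insert 5 -> lo=[5, 11, 19, 21] (size 4, max 21) hi=[30, 31, 42] (size 3, min 30) -> median=21
Step 8: insert 3 -> lo=[3, 5, 11, 19] (size 4, max 19) hi=[21, 30, 31, 42] (size 4, min 21) -> median=20
Step 9: insert 15 -> lo=[3, 5, 11, 15, 19] (size 5, max 19) hi=[21, 30, 31, 42] (size 4, min 21) -> median=19
Step 10: insert 34 -> lo=[3, 5, 11, 15, 19] (size 5, max 19) hi=[21, 30, 31, 34, 42] (size 5, min 21) -> median=20
Step 11: insert 34 -> lo=[3, 5, 11, 15, 19, 21] (size 6, max 21) hi=[30, 31, 34, 34, 42] (size 5, min 30) -> median=21

Answer: 31 30.5 30 25.5 30 25.5 21 20 19 20 21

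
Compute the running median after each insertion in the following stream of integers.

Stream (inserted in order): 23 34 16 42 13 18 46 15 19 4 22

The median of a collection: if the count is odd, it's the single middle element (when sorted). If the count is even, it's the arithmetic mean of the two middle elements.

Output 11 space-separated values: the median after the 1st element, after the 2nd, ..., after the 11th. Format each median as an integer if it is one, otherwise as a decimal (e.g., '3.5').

Answer: 23 28.5 23 28.5 23 20.5 23 20.5 19 18.5 19

Derivation:
Step 1: insert 23 -> lo=[23] (size 1, max 23) hi=[] (size 0) -> median=23
Step 2: insert 34 -> lo=[23] (size 1, max 23) hi=[34] (size 1, min 34) -> median=28.5
Step 3: insert 16 -> lo=[16, 23] (size 2, max 23) hi=[34] (size 1, min 34) -> median=23
Step 4: insert 42 -> lo=[16, 23] (size 2, max 23) hi=[34, 42] (size 2, min 34) -> median=28.5
Step 5: insert 13 -> lo=[13, 16, 23] (size 3, max 23) hi=[34, 42] (size 2, min 34) -> median=23
Step 6: insert 18 -> lo=[13, 16, 18] (size 3, max 18) hi=[23, 34, 42] (size 3, min 23) -> median=20.5
Step 7: insert 46 -> lo=[13, 16, 18, 23] (size 4, max 23) hi=[34, 42, 46] (size 3, min 34) -> median=23
Step 8: insert 15 -> lo=[13, 15, 16, 18] (size 4, max 18) hi=[23, 34, 42, 46] (size 4, min 23) -> median=20.5
Step 9: insert 19 -> lo=[13, 15, 16, 18, 19] (size 5, max 19) hi=[23, 34, 42, 46] (size 4, min 23) -> median=19
Step 10: insert 4 -> lo=[4, 13, 15, 16, 18] (size 5, max 18) hi=[19, 23, 34, 42, 46] (size 5, min 19) -> median=18.5
Step 11: insert 22 -> lo=[4, 13, 15, 16, 18, 19] (size 6, max 19) hi=[22, 23, 34, 42, 46] (size 5, min 22) -> median=19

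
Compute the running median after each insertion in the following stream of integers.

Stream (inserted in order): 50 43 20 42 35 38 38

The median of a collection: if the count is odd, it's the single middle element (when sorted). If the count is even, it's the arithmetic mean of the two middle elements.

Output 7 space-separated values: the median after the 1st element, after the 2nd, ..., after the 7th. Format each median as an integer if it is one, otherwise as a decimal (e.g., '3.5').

Step 1: insert 50 -> lo=[50] (size 1, max 50) hi=[] (size 0) -> median=50
Step 2: insert 43 -> lo=[43] (size 1, max 43) hi=[50] (size 1, min 50) -> median=46.5
Step 3: insert 20 -> lo=[20, 43] (size 2, max 43) hi=[50] (size 1, min 50) -> median=43
Step 4: insert 42 -> lo=[20, 42] (size 2, max 42) hi=[43, 50] (size 2, min 43) -> median=42.5
Step 5: insert 35 -> lo=[20, 35, 42] (size 3, max 42) hi=[43, 50] (size 2, min 43) -> median=42
Step 6: insert 38 -> lo=[20, 35, 38] (size 3, max 38) hi=[42, 43, 50] (size 3, min 42) -> median=40
Step 7: insert 38 -> lo=[20, 35, 38, 38] (size 4, max 38) hi=[42, 43, 50] (size 3, min 42) -> median=38

Answer: 50 46.5 43 42.5 42 40 38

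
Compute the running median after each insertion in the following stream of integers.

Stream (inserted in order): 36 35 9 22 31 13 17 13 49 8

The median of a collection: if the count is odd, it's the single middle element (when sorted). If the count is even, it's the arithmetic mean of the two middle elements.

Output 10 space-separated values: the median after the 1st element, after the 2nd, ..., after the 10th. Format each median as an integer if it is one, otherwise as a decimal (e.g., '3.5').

Step 1: insert 36 -> lo=[36] (size 1, max 36) hi=[] (size 0) -> median=36
Step 2: insert 35 -> lo=[35] (size 1, max 35) hi=[36] (size 1, min 36) -> median=35.5
Step 3: insert 9 -> lo=[9, 35] (size 2, max 35) hi=[36] (size 1, min 36) -> median=35
Step 4: insert 22 -> lo=[9, 22] (size 2, max 22) hi=[35, 36] (size 2, min 35) -> median=28.5
Step 5: insert 31 -> lo=[9, 22, 31] (size 3, max 31) hi=[35, 36] (size 2, min 35) -> median=31
Step 6: insert 13 -> lo=[9, 13, 22] (size 3, max 22) hi=[31, 35, 36] (size 3, min 31) -> median=26.5
Step 7: insert 17 -> lo=[9, 13, 17, 22] (size 4, max 22) hi=[31, 35, 36] (size 3, min 31) -> median=22
Step 8: insert 13 -> lo=[9, 13, 13, 17] (size 4, max 17) hi=[22, 31, 35, 36] (size 4, min 22) -> median=19.5
Step 9: insert 49 -> lo=[9, 13, 13, 17, 22] (size 5, max 22) hi=[31, 35, 36, 49] (size 4, min 31) -> median=22
Step 10: insert 8 -> lo=[8, 9, 13, 13, 17] (size 5, max 17) hi=[22, 31, 35, 36, 49] (size 5, min 22) -> median=19.5

Answer: 36 35.5 35 28.5 31 26.5 22 19.5 22 19.5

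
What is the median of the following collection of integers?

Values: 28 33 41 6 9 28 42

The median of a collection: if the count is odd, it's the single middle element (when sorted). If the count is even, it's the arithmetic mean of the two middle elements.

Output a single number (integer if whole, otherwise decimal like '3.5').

Step 1: insert 28 -> lo=[28] (size 1, max 28) hi=[] (size 0) -> median=28
Step 2: insert 33 -> lo=[28] (size 1, max 28) hi=[33] (size 1, min 33) -> median=30.5
Step 3: insert 41 -> lo=[28, 33] (size 2, max 33) hi=[41] (size 1, min 41) -> median=33
Step 4: insert 6 -> lo=[6, 28] (size 2, max 28) hi=[33, 41] (size 2, min 33) -> median=30.5
Step 5: insert 9 -> lo=[6, 9, 28] (size 3, max 28) hi=[33, 41] (size 2, min 33) -> median=28
Step 6: insert 28 -> lo=[6, 9, 28] (size 3, max 28) hi=[28, 33, 41] (size 3, min 28) -> median=28
Step 7: insert 42 -> lo=[6, 9, 28, 28] (size 4, max 28) hi=[33, 41, 42] (size 3, min 33) -> median=28

Answer: 28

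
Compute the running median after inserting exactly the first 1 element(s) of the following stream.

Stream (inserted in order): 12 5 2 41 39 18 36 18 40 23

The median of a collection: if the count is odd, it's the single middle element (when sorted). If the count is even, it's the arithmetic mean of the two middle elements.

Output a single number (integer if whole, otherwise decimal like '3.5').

Answer: 12

Derivation:
Step 1: insert 12 -> lo=[12] (size 1, max 12) hi=[] (size 0) -> median=12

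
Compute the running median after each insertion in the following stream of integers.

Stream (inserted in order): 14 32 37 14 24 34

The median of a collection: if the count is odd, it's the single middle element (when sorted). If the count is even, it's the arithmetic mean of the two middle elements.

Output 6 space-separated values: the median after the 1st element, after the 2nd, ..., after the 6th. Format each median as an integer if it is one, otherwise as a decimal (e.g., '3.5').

Answer: 14 23 32 23 24 28

Derivation:
Step 1: insert 14 -> lo=[14] (size 1, max 14) hi=[] (size 0) -> median=14
Step 2: insert 32 -> lo=[14] (size 1, max 14) hi=[32] (size 1, min 32) -> median=23
Step 3: insert 37 -> lo=[14, 32] (size 2, max 32) hi=[37] (size 1, min 37) -> median=32
Step 4: insert 14 -> lo=[14, 14] (size 2, max 14) hi=[32, 37] (size 2, min 32) -> median=23
Step 5: insert 24 -> lo=[14, 14, 24] (size 3, max 24) hi=[32, 37] (size 2, min 32) -> median=24
Step 6: insert 34 -> lo=[14, 14, 24] (size 3, max 24) hi=[32, 34, 37] (size 3, min 32) -> median=28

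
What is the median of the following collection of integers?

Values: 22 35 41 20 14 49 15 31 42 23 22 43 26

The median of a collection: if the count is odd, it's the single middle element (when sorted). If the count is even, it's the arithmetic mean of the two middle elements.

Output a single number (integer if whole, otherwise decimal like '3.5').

Step 1: insert 22 -> lo=[22] (size 1, max 22) hi=[] (size 0) -> median=22
Step 2: insert 35 -> lo=[22] (size 1, max 22) hi=[35] (size 1, min 35) -> median=28.5
Step 3: insert 41 -> lo=[22, 35] (size 2, max 35) hi=[41] (size 1, min 41) -> median=35
Step 4: insert 20 -> lo=[20, 22] (size 2, max 22) hi=[35, 41] (size 2, min 35) -> median=28.5
Step 5: insert 14 -> lo=[14, 20, 22] (size 3, max 22) hi=[35, 41] (size 2, min 35) -> median=22
Step 6: insert 49 -> lo=[14, 20, 22] (size 3, max 22) hi=[35, 41, 49] (size 3, min 35) -> median=28.5
Step 7: insert 15 -> lo=[14, 15, 20, 22] (size 4, max 22) hi=[35, 41, 49] (size 3, min 35) -> median=22
Step 8: insert 31 -> lo=[14, 15, 20, 22] (size 4, max 22) hi=[31, 35, 41, 49] (size 4, min 31) -> median=26.5
Step 9: insert 42 -> lo=[14, 15, 20, 22, 31] (size 5, max 31) hi=[35, 41, 42, 49] (size 4, min 35) -> median=31
Step 10: insert 23 -> lo=[14, 15, 20, 22, 23] (size 5, max 23) hi=[31, 35, 41, 42, 49] (size 5, min 31) -> median=27
Step 11: insert 22 -> lo=[14, 15, 20, 22, 22, 23] (size 6, max 23) hi=[31, 35, 41, 42, 49] (size 5, min 31) -> median=23
Step 12: insert 43 -> lo=[14, 15, 20, 22, 22, 23] (size 6, max 23) hi=[31, 35, 41, 42, 43, 49] (size 6, min 31) -> median=27
Step 13: insert 26 -> lo=[14, 15, 20, 22, 22, 23, 26] (size 7, max 26) hi=[31, 35, 41, 42, 43, 49] (size 6, min 31) -> median=26

Answer: 26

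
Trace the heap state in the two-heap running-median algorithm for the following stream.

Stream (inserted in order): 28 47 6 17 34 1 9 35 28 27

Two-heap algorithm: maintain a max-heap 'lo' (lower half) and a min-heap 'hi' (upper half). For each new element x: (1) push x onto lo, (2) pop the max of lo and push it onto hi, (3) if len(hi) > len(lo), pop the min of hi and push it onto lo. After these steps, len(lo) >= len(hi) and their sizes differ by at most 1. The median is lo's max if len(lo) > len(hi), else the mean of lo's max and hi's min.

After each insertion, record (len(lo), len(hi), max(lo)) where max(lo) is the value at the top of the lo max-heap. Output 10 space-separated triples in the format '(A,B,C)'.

Answer: (1,0,28) (1,1,28) (2,1,28) (2,2,17) (3,2,28) (3,3,17) (4,3,17) (4,4,17) (5,4,28) (5,5,27)

Derivation:
Step 1: insert 28 -> lo=[28] hi=[] -> (len(lo)=1, len(hi)=0, max(lo)=28)
Step 2: insert 47 -> lo=[28] hi=[47] -> (len(lo)=1, len(hi)=1, max(lo)=28)
Step 3: insert 6 -> lo=[6, 28] hi=[47] -> (len(lo)=2, len(hi)=1, max(lo)=28)
Step 4: insert 17 -> lo=[6, 17] hi=[28, 47] -> (len(lo)=2, len(hi)=2, max(lo)=17)
Step 5: insert 34 -> lo=[6, 17, 28] hi=[34, 47] -> (len(lo)=3, len(hi)=2, max(lo)=28)
Step 6: insert 1 -> lo=[1, 6, 17] hi=[28, 34, 47] -> (len(lo)=3, len(hi)=3, max(lo)=17)
Step 7: insert 9 -> lo=[1, 6, 9, 17] hi=[28, 34, 47] -> (len(lo)=4, len(hi)=3, max(lo)=17)
Step 8: insert 35 -> lo=[1, 6, 9, 17] hi=[28, 34, 35, 47] -> (len(lo)=4, len(hi)=4, max(lo)=17)
Step 9: insert 28 -> lo=[1, 6, 9, 17, 28] hi=[28, 34, 35, 47] -> (len(lo)=5, len(hi)=4, max(lo)=28)
Step 10: insert 27 -> lo=[1, 6, 9, 17, 27] hi=[28, 28, 34, 35, 47] -> (len(lo)=5, len(hi)=5, max(lo)=27)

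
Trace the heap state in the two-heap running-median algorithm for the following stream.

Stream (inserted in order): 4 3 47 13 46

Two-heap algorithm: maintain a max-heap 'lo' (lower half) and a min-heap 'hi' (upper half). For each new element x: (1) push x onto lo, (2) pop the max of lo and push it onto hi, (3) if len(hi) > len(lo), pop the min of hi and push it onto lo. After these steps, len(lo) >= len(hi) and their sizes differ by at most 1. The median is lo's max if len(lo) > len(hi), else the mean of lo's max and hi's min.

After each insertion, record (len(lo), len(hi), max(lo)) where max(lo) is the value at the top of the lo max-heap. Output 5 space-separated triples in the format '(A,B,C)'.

Step 1: insert 4 -> lo=[4] hi=[] -> (len(lo)=1, len(hi)=0, max(lo)=4)
Step 2: insert 3 -> lo=[3] hi=[4] -> (len(lo)=1, len(hi)=1, max(lo)=3)
Step 3: insert 47 -> lo=[3, 4] hi=[47] -> (len(lo)=2, len(hi)=1, max(lo)=4)
Step 4: insert 13 -> lo=[3, 4] hi=[13, 47] -> (len(lo)=2, len(hi)=2, max(lo)=4)
Step 5: insert 46 -> lo=[3, 4, 13] hi=[46, 47] -> (len(lo)=3, len(hi)=2, max(lo)=13)

Answer: (1,0,4) (1,1,3) (2,1,4) (2,2,4) (3,2,13)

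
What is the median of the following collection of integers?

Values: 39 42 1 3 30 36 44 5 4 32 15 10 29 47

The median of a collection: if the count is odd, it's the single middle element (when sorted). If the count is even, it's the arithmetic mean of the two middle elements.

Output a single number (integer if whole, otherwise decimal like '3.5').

Step 1: insert 39 -> lo=[39] (size 1, max 39) hi=[] (size 0) -> median=39
Step 2: insert 42 -> lo=[39] (size 1, max 39) hi=[42] (size 1, min 42) -> median=40.5
Step 3: insert 1 -> lo=[1, 39] (size 2, max 39) hi=[42] (size 1, min 42) -> median=39
Step 4: insert 3 -> lo=[1, 3] (size 2, max 3) hi=[39, 42] (size 2, min 39) -> median=21
Step 5: insert 30 -> lo=[1, 3, 30] (size 3, max 30) hi=[39, 42] (size 2, min 39) -> median=30
Step 6: insert 36 -> lo=[1, 3, 30] (size 3, max 30) hi=[36, 39, 42] (size 3, min 36) -> median=33
Step 7: insert 44 -> lo=[1, 3, 30, 36] (size 4, max 36) hi=[39, 42, 44] (size 3, min 39) -> median=36
Step 8: insert 5 -> lo=[1, 3, 5, 30] (size 4, max 30) hi=[36, 39, 42, 44] (size 4, min 36) -> median=33
Step 9: insert 4 -> lo=[1, 3, 4, 5, 30] (size 5, max 30) hi=[36, 39, 42, 44] (size 4, min 36) -> median=30
Step 10: insert 32 -> lo=[1, 3, 4, 5, 30] (size 5, max 30) hi=[32, 36, 39, 42, 44] (size 5, min 32) -> median=31
Step 11: insert 15 -> lo=[1, 3, 4, 5, 15, 30] (size 6, max 30) hi=[32, 36, 39, 42, 44] (size 5, min 32) -> median=30
Step 12: insert 10 -> lo=[1, 3, 4, 5, 10, 15] (size 6, max 15) hi=[30, 32, 36, 39, 42, 44] (size 6, min 30) -> median=22.5
Step 13: insert 29 -> lo=[1, 3, 4, 5, 10, 15, 29] (size 7, max 29) hi=[30, 32, 36, 39, 42, 44] (size 6, min 30) -> median=29
Step 14: insert 47 -> lo=[1, 3, 4, 5, 10, 15, 29] (size 7, max 29) hi=[30, 32, 36, 39, 42, 44, 47] (size 7, min 30) -> median=29.5

Answer: 29.5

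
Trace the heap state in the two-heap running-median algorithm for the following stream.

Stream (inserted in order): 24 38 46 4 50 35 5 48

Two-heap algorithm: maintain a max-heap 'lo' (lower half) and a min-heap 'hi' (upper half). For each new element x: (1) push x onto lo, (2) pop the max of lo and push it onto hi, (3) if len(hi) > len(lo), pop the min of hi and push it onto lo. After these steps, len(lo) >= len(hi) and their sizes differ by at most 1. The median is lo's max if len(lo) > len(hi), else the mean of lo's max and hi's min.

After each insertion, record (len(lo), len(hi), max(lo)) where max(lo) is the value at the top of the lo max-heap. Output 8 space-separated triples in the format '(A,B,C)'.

Answer: (1,0,24) (1,1,24) (2,1,38) (2,2,24) (3,2,38) (3,3,35) (4,3,35) (4,4,35)

Derivation:
Step 1: insert 24 -> lo=[24] hi=[] -> (len(lo)=1, len(hi)=0, max(lo)=24)
Step 2: insert 38 -> lo=[24] hi=[38] -> (len(lo)=1, len(hi)=1, max(lo)=24)
Step 3: insert 46 -> lo=[24, 38] hi=[46] -> (len(lo)=2, len(hi)=1, max(lo)=38)
Step 4: insert 4 -> lo=[4, 24] hi=[38, 46] -> (len(lo)=2, len(hi)=2, max(lo)=24)
Step 5: insert 50 -> lo=[4, 24, 38] hi=[46, 50] -> (len(lo)=3, len(hi)=2, max(lo)=38)
Step 6: insert 35 -> lo=[4, 24, 35] hi=[38, 46, 50] -> (len(lo)=3, len(hi)=3, max(lo)=35)
Step 7: insert 5 -> lo=[4, 5, 24, 35] hi=[38, 46, 50] -> (len(lo)=4, len(hi)=3, max(lo)=35)
Step 8: insert 48 -> lo=[4, 5, 24, 35] hi=[38, 46, 48, 50] -> (len(lo)=4, len(hi)=4, max(lo)=35)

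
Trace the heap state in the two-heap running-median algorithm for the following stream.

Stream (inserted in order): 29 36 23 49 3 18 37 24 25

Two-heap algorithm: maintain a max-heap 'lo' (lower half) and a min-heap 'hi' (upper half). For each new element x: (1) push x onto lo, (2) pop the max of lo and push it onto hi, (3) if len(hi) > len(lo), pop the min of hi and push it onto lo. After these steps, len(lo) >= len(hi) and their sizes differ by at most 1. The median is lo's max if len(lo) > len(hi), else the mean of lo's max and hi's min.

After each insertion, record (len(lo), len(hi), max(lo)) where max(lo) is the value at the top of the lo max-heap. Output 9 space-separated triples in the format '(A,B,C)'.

Answer: (1,0,29) (1,1,29) (2,1,29) (2,2,29) (3,2,29) (3,3,23) (4,3,29) (4,4,24) (5,4,25)

Derivation:
Step 1: insert 29 -> lo=[29] hi=[] -> (len(lo)=1, len(hi)=0, max(lo)=29)
Step 2: insert 36 -> lo=[29] hi=[36] -> (len(lo)=1, len(hi)=1, max(lo)=29)
Step 3: insert 23 -> lo=[23, 29] hi=[36] -> (len(lo)=2, len(hi)=1, max(lo)=29)
Step 4: insert 49 -> lo=[23, 29] hi=[36, 49] -> (len(lo)=2, len(hi)=2, max(lo)=29)
Step 5: insert 3 -> lo=[3, 23, 29] hi=[36, 49] -> (len(lo)=3, len(hi)=2, max(lo)=29)
Step 6: insert 18 -> lo=[3, 18, 23] hi=[29, 36, 49] -> (len(lo)=3, len(hi)=3, max(lo)=23)
Step 7: insert 37 -> lo=[3, 18, 23, 29] hi=[36, 37, 49] -> (len(lo)=4, len(hi)=3, max(lo)=29)
Step 8: insert 24 -> lo=[3, 18, 23, 24] hi=[29, 36, 37, 49] -> (len(lo)=4, len(hi)=4, max(lo)=24)
Step 9: insert 25 -> lo=[3, 18, 23, 24, 25] hi=[29, 36, 37, 49] -> (len(lo)=5, len(hi)=4, max(lo)=25)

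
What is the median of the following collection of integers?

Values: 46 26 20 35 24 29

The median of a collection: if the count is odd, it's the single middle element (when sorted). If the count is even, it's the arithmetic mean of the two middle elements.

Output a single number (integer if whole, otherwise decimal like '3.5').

Answer: 27.5

Derivation:
Step 1: insert 46 -> lo=[46] (size 1, max 46) hi=[] (size 0) -> median=46
Step 2: insert 26 -> lo=[26] (size 1, max 26) hi=[46] (size 1, min 46) -> median=36
Step 3: insert 20 -> lo=[20, 26] (size 2, max 26) hi=[46] (size 1, min 46) -> median=26
Step 4: insert 35 -> lo=[20, 26] (size 2, max 26) hi=[35, 46] (size 2, min 35) -> median=30.5
Step 5: insert 24 -> lo=[20, 24, 26] (size 3, max 26) hi=[35, 46] (size 2, min 35) -> median=26
Step 6: insert 29 -> lo=[20, 24, 26] (size 3, max 26) hi=[29, 35, 46] (size 3, min 29) -> median=27.5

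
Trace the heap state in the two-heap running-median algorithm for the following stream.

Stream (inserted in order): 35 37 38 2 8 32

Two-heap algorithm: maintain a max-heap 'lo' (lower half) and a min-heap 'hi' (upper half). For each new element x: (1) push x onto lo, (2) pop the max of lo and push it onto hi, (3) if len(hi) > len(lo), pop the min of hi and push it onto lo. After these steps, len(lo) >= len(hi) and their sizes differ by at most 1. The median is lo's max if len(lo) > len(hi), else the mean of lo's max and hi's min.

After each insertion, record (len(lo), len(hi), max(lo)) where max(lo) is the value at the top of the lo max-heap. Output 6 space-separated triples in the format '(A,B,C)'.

Answer: (1,0,35) (1,1,35) (2,1,37) (2,2,35) (3,2,35) (3,3,32)

Derivation:
Step 1: insert 35 -> lo=[35] hi=[] -> (len(lo)=1, len(hi)=0, max(lo)=35)
Step 2: insert 37 -> lo=[35] hi=[37] -> (len(lo)=1, len(hi)=1, max(lo)=35)
Step 3: insert 38 -> lo=[35, 37] hi=[38] -> (len(lo)=2, len(hi)=1, max(lo)=37)
Step 4: insert 2 -> lo=[2, 35] hi=[37, 38] -> (len(lo)=2, len(hi)=2, max(lo)=35)
Step 5: insert 8 -> lo=[2, 8, 35] hi=[37, 38] -> (len(lo)=3, len(hi)=2, max(lo)=35)
Step 6: insert 32 -> lo=[2, 8, 32] hi=[35, 37, 38] -> (len(lo)=3, len(hi)=3, max(lo)=32)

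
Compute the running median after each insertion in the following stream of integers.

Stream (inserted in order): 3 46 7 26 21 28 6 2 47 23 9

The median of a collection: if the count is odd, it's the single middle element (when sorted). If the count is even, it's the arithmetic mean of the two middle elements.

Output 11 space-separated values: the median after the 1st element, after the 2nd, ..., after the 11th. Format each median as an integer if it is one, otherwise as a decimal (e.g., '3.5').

Step 1: insert 3 -> lo=[3] (size 1, max 3) hi=[] (size 0) -> median=3
Step 2: insert 46 -> lo=[3] (size 1, max 3) hi=[46] (size 1, min 46) -> median=24.5
Step 3: insert 7 -> lo=[3, 7] (size 2, max 7) hi=[46] (size 1, min 46) -> median=7
Step 4: insert 26 -> lo=[3, 7] (size 2, max 7) hi=[26, 46] (size 2, min 26) -> median=16.5
Step 5: insert 21 -> lo=[3, 7, 21] (size 3, max 21) hi=[26, 46] (size 2, min 26) -> median=21
Step 6: insert 28 -> lo=[3, 7, 21] (size 3, max 21) hi=[26, 28, 46] (size 3, min 26) -> median=23.5
Step 7: insert 6 -> lo=[3, 6, 7, 21] (size 4, max 21) hi=[26, 28, 46] (size 3, min 26) -> median=21
Step 8: insert 2 -> lo=[2, 3, 6, 7] (size 4, max 7) hi=[21, 26, 28, 46] (size 4, min 21) -> median=14
Step 9: insert 47 -> lo=[2, 3, 6, 7, 21] (size 5, max 21) hi=[26, 28, 46, 47] (size 4, min 26) -> median=21
Step 10: insert 23 -> lo=[2, 3, 6, 7, 21] (size 5, max 21) hi=[23, 26, 28, 46, 47] (size 5, min 23) -> median=22
Step 11: insert 9 -> lo=[2, 3, 6, 7, 9, 21] (size 6, max 21) hi=[23, 26, 28, 46, 47] (size 5, min 23) -> median=21

Answer: 3 24.5 7 16.5 21 23.5 21 14 21 22 21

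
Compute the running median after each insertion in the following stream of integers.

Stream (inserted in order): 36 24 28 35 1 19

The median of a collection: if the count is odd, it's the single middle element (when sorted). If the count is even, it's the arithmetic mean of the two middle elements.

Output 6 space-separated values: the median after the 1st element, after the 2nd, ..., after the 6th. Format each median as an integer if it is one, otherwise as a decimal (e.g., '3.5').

Step 1: insert 36 -> lo=[36] (size 1, max 36) hi=[] (size 0) -> median=36
Step 2: insert 24 -> lo=[24] (size 1, max 24) hi=[36] (size 1, min 36) -> median=30
Step 3: insert 28 -> lo=[24, 28] (size 2, max 28) hi=[36] (size 1, min 36) -> median=28
Step 4: insert 35 -> lo=[24, 28] (size 2, max 28) hi=[35, 36] (size 2, min 35) -> median=31.5
Step 5: insert 1 -> lo=[1, 24, 28] (size 3, max 28) hi=[35, 36] (size 2, min 35) -> median=28
Step 6: insert 19 -> lo=[1, 19, 24] (size 3, max 24) hi=[28, 35, 36] (size 3, min 28) -> median=26

Answer: 36 30 28 31.5 28 26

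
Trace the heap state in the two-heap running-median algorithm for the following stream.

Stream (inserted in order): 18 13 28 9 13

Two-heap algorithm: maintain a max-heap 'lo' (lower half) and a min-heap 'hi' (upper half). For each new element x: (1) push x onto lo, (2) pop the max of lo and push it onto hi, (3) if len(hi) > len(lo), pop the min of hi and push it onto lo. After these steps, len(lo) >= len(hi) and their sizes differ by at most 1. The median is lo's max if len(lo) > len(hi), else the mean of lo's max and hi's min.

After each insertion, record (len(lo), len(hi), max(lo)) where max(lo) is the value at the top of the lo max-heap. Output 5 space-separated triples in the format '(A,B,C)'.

Answer: (1,0,18) (1,1,13) (2,1,18) (2,2,13) (3,2,13)

Derivation:
Step 1: insert 18 -> lo=[18] hi=[] -> (len(lo)=1, len(hi)=0, max(lo)=18)
Step 2: insert 13 -> lo=[13] hi=[18] -> (len(lo)=1, len(hi)=1, max(lo)=13)
Step 3: insert 28 -> lo=[13, 18] hi=[28] -> (len(lo)=2, len(hi)=1, max(lo)=18)
Step 4: insert 9 -> lo=[9, 13] hi=[18, 28] -> (len(lo)=2, len(hi)=2, max(lo)=13)
Step 5: insert 13 -> lo=[9, 13, 13] hi=[18, 28] -> (len(lo)=3, len(hi)=2, max(lo)=13)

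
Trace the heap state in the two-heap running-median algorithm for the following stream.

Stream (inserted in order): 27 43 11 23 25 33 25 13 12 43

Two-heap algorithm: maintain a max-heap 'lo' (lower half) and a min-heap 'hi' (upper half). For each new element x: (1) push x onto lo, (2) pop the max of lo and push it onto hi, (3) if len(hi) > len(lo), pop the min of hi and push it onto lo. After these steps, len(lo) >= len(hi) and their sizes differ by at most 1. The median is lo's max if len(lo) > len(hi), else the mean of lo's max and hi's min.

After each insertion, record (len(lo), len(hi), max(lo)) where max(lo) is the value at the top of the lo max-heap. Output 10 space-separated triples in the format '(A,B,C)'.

Step 1: insert 27 -> lo=[27] hi=[] -> (len(lo)=1, len(hi)=0, max(lo)=27)
Step 2: insert 43 -> lo=[27] hi=[43] -> (len(lo)=1, len(hi)=1, max(lo)=27)
Step 3: insert 11 -> lo=[11, 27] hi=[43] -> (len(lo)=2, len(hi)=1, max(lo)=27)
Step 4: insert 23 -> lo=[11, 23] hi=[27, 43] -> (len(lo)=2, len(hi)=2, max(lo)=23)
Step 5: insert 25 -> lo=[11, 23, 25] hi=[27, 43] -> (len(lo)=3, len(hi)=2, max(lo)=25)
Step 6: insert 33 -> lo=[11, 23, 25] hi=[27, 33, 43] -> (len(lo)=3, len(hi)=3, max(lo)=25)
Step 7: insert 25 -> lo=[11, 23, 25, 25] hi=[27, 33, 43] -> (len(lo)=4, len(hi)=3, max(lo)=25)
Step 8: insert 13 -> lo=[11, 13, 23, 25] hi=[25, 27, 33, 43] -> (len(lo)=4, len(hi)=4, max(lo)=25)
Step 9: insert 12 -> lo=[11, 12, 13, 23, 25] hi=[25, 27, 33, 43] -> (len(lo)=5, len(hi)=4, max(lo)=25)
Step 10: insert 43 -> lo=[11, 12, 13, 23, 25] hi=[25, 27, 33, 43, 43] -> (len(lo)=5, len(hi)=5, max(lo)=25)

Answer: (1,0,27) (1,1,27) (2,1,27) (2,2,23) (3,2,25) (3,3,25) (4,3,25) (4,4,25) (5,4,25) (5,5,25)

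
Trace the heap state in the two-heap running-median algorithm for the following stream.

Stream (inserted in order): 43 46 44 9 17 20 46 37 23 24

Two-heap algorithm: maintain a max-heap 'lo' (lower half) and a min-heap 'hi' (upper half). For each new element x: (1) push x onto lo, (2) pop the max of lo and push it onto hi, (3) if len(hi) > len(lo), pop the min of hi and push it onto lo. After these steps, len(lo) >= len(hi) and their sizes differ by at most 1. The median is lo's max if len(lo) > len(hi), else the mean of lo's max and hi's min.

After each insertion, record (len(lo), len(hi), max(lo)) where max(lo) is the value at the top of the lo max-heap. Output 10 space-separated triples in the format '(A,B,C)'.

Step 1: insert 43 -> lo=[43] hi=[] -> (len(lo)=1, len(hi)=0, max(lo)=43)
Step 2: insert 46 -> lo=[43] hi=[46] -> (len(lo)=1, len(hi)=1, max(lo)=43)
Step 3: insert 44 -> lo=[43, 44] hi=[46] -> (len(lo)=2, len(hi)=1, max(lo)=44)
Step 4: insert 9 -> lo=[9, 43] hi=[44, 46] -> (len(lo)=2, len(hi)=2, max(lo)=43)
Step 5: insert 17 -> lo=[9, 17, 43] hi=[44, 46] -> (len(lo)=3, len(hi)=2, max(lo)=43)
Step 6: insert 20 -> lo=[9, 17, 20] hi=[43, 44, 46] -> (len(lo)=3, len(hi)=3, max(lo)=20)
Step 7: insert 46 -> lo=[9, 17, 20, 43] hi=[44, 46, 46] -> (len(lo)=4, len(hi)=3, max(lo)=43)
Step 8: insert 37 -> lo=[9, 17, 20, 37] hi=[43, 44, 46, 46] -> (len(lo)=4, len(hi)=4, max(lo)=37)
Step 9: insert 23 -> lo=[9, 17, 20, 23, 37] hi=[43, 44, 46, 46] -> (len(lo)=5, len(hi)=4, max(lo)=37)
Step 10: insert 24 -> lo=[9, 17, 20, 23, 24] hi=[37, 43, 44, 46, 46] -> (len(lo)=5, len(hi)=5, max(lo)=24)

Answer: (1,0,43) (1,1,43) (2,1,44) (2,2,43) (3,2,43) (3,3,20) (4,3,43) (4,4,37) (5,4,37) (5,5,24)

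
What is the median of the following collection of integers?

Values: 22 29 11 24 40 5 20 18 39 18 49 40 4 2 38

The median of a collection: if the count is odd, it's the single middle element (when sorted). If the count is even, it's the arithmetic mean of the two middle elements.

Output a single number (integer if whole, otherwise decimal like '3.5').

Step 1: insert 22 -> lo=[22] (size 1, max 22) hi=[] (size 0) -> median=22
Step 2: insert 29 -> lo=[22] (size 1, max 22) hi=[29] (size 1, min 29) -> median=25.5
Step 3: insert 11 -> lo=[11, 22] (size 2, max 22) hi=[29] (size 1, min 29) -> median=22
Step 4: insert 24 -> lo=[11, 22] (size 2, max 22) hi=[24, 29] (size 2, min 24) -> median=23
Step 5: insert 40 -> lo=[11, 22, 24] (size 3, max 24) hi=[29, 40] (size 2, min 29) -> median=24
Step 6: insert 5 -> lo=[5, 11, 22] (size 3, max 22) hi=[24, 29, 40] (size 3, min 24) -> median=23
Step 7: insert 20 -> lo=[5, 11, 20, 22] (size 4, max 22) hi=[24, 29, 40] (size 3, min 24) -> median=22
Step 8: insert 18 -> lo=[5, 11, 18, 20] (size 4, max 20) hi=[22, 24, 29, 40] (size 4, min 22) -> median=21
Step 9: insert 39 -> lo=[5, 11, 18, 20, 22] (size 5, max 22) hi=[24, 29, 39, 40] (size 4, min 24) -> median=22
Step 10: insert 18 -> lo=[5, 11, 18, 18, 20] (size 5, max 20) hi=[22, 24, 29, 39, 40] (size 5, min 22) -> median=21
Step 11: insert 49 -> lo=[5, 11, 18, 18, 20, 22] (size 6, max 22) hi=[24, 29, 39, 40, 49] (size 5, min 24) -> median=22
Step 12: insert 40 -> lo=[5, 11, 18, 18, 20, 22] (size 6, max 22) hi=[24, 29, 39, 40, 40, 49] (size 6, min 24) -> median=23
Step 13: insert 4 -> lo=[4, 5, 11, 18, 18, 20, 22] (size 7, max 22) hi=[24, 29, 39, 40, 40, 49] (size 6, min 24) -> median=22
Step 14: insert 2 -> lo=[2, 4, 5, 11, 18, 18, 20] (size 7, max 20) hi=[22, 24, 29, 39, 40, 40, 49] (size 7, min 22) -> median=21
Step 15: insert 38 -> lo=[2, 4, 5, 11, 18, 18, 20, 22] (size 8, max 22) hi=[24, 29, 38, 39, 40, 40, 49] (size 7, min 24) -> median=22

Answer: 22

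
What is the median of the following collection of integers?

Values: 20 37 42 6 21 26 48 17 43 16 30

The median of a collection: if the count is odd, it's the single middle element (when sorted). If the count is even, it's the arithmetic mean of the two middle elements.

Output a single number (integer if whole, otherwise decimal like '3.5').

Step 1: insert 20 -> lo=[20] (size 1, max 20) hi=[] (size 0) -> median=20
Step 2: insert 37 -> lo=[20] (size 1, max 20) hi=[37] (size 1, min 37) -> median=28.5
Step 3: insert 42 -> lo=[20, 37] (size 2, max 37) hi=[42] (size 1, min 42) -> median=37
Step 4: insert 6 -> lo=[6, 20] (size 2, max 20) hi=[37, 42] (size 2, min 37) -> median=28.5
Step 5: insert 21 -> lo=[6, 20, 21] (size 3, max 21) hi=[37, 42] (size 2, min 37) -> median=21
Step 6: insert 26 -> lo=[6, 20, 21] (size 3, max 21) hi=[26, 37, 42] (size 3, min 26) -> median=23.5
Step 7: insert 48 -> lo=[6, 20, 21, 26] (size 4, max 26) hi=[37, 42, 48] (size 3, min 37) -> median=26
Step 8: insert 17 -> lo=[6, 17, 20, 21] (size 4, max 21) hi=[26, 37, 42, 48] (size 4, min 26) -> median=23.5
Step 9: insert 43 -> lo=[6, 17, 20, 21, 26] (size 5, max 26) hi=[37, 42, 43, 48] (size 4, min 37) -> median=26
Step 10: insert 16 -> lo=[6, 16, 17, 20, 21] (size 5, max 21) hi=[26, 37, 42, 43, 48] (size 5, min 26) -> median=23.5
Step 11: insert 30 -> lo=[6, 16, 17, 20, 21, 26] (size 6, max 26) hi=[30, 37, 42, 43, 48] (size 5, min 30) -> median=26

Answer: 26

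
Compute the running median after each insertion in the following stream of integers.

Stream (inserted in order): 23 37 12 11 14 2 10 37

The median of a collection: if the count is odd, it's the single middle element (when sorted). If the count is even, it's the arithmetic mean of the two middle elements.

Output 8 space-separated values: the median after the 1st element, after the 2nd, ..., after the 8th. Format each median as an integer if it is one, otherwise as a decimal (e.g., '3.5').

Step 1: insert 23 -> lo=[23] (size 1, max 23) hi=[] (size 0) -> median=23
Step 2: insert 37 -> lo=[23] (size 1, max 23) hi=[37] (size 1, min 37) -> median=30
Step 3: insert 12 -> lo=[12, 23] (size 2, max 23) hi=[37] (size 1, min 37) -> median=23
Step 4: insert 11 -> lo=[11, 12] (size 2, max 12) hi=[23, 37] (size 2, min 23) -> median=17.5
Step 5: insert 14 -> lo=[11, 12, 14] (size 3, max 14) hi=[23, 37] (size 2, min 23) -> median=14
Step 6: insert 2 -> lo=[2, 11, 12] (size 3, max 12) hi=[14, 23, 37] (size 3, min 14) -> median=13
Step 7: insert 10 -> lo=[2, 10, 11, 12] (size 4, max 12) hi=[14, 23, 37] (size 3, min 14) -> median=12
Step 8: insert 37 -> lo=[2, 10, 11, 12] (size 4, max 12) hi=[14, 23, 37, 37] (size 4, min 14) -> median=13

Answer: 23 30 23 17.5 14 13 12 13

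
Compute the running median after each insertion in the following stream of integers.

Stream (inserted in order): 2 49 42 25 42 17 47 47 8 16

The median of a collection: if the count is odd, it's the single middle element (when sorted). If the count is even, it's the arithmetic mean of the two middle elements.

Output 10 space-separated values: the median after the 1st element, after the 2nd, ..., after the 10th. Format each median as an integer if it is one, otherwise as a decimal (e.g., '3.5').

Step 1: insert 2 -> lo=[2] (size 1, max 2) hi=[] (size 0) -> median=2
Step 2: insert 49 -> lo=[2] (size 1, max 2) hi=[49] (size 1, min 49) -> median=25.5
Step 3: insert 42 -> lo=[2, 42] (size 2, max 42) hi=[49] (size 1, min 49) -> median=42
Step 4: insert 25 -> lo=[2, 25] (size 2, max 25) hi=[42, 49] (size 2, min 42) -> median=33.5
Step 5: insert 42 -> lo=[2, 25, 42] (size 3, max 42) hi=[42, 49] (size 2, min 42) -> median=42
Step 6: insert 17 -> lo=[2, 17, 25] (size 3, max 25) hi=[42, 42, 49] (size 3, min 42) -> median=33.5
Step 7: insert 47 -> lo=[2, 17, 25, 42] (size 4, max 42) hi=[42, 47, 49] (size 3, min 42) -> median=42
Step 8: insert 47 -> lo=[2, 17, 25, 42] (size 4, max 42) hi=[42, 47, 47, 49] (size 4, min 42) -> median=42
Step 9: insert 8 -> lo=[2, 8, 17, 25, 42] (size 5, max 42) hi=[42, 47, 47, 49] (size 4, min 42) -> median=42
Step 10: insert 16 -> lo=[2, 8, 16, 17, 25] (size 5, max 25) hi=[42, 42, 47, 47, 49] (size 5, min 42) -> median=33.5

Answer: 2 25.5 42 33.5 42 33.5 42 42 42 33.5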